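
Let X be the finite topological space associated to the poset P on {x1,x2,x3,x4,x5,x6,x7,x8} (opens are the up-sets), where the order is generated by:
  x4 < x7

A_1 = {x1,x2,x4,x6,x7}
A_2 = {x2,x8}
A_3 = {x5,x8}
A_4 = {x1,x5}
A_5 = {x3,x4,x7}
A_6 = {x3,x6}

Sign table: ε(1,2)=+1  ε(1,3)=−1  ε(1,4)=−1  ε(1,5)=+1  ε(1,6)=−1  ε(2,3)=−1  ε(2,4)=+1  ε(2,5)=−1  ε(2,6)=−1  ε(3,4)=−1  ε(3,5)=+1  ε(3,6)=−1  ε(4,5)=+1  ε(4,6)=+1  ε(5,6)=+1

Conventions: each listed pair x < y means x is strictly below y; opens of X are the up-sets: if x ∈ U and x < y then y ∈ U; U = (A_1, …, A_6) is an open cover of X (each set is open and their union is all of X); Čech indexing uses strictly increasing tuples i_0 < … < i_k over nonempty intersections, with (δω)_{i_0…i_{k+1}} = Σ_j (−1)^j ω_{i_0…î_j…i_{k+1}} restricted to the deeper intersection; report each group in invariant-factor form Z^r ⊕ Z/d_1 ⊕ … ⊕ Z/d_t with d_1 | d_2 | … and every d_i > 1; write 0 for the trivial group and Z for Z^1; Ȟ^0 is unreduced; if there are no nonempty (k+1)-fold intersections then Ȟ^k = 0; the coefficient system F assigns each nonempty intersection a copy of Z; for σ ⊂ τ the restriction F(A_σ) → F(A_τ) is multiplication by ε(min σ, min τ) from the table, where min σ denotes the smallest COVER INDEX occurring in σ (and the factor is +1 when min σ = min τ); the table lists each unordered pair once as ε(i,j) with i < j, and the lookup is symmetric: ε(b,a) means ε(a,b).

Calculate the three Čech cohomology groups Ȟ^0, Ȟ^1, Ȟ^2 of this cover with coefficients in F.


nonempty intersections:
  A12={x2} A14={x1} A15={x4,x7} A16={x6} A23={x8} A34={x5} A56={x3}
C dims 6,7; δ0: rk 6, SNF 1^5·2
Ȟ^0: (6−6)−0=0 ⇒ 0
Ȟ^1: (7−0)−6=1 plus torsion [2] ⇒ Z ⊕ Z/2
Ȟ^2: (0−0)−0=0 ⇒ 0

Ȟ^0 = 0, Ȟ^1 = Z ⊕ Z/2 and Ȟ^2 = 0


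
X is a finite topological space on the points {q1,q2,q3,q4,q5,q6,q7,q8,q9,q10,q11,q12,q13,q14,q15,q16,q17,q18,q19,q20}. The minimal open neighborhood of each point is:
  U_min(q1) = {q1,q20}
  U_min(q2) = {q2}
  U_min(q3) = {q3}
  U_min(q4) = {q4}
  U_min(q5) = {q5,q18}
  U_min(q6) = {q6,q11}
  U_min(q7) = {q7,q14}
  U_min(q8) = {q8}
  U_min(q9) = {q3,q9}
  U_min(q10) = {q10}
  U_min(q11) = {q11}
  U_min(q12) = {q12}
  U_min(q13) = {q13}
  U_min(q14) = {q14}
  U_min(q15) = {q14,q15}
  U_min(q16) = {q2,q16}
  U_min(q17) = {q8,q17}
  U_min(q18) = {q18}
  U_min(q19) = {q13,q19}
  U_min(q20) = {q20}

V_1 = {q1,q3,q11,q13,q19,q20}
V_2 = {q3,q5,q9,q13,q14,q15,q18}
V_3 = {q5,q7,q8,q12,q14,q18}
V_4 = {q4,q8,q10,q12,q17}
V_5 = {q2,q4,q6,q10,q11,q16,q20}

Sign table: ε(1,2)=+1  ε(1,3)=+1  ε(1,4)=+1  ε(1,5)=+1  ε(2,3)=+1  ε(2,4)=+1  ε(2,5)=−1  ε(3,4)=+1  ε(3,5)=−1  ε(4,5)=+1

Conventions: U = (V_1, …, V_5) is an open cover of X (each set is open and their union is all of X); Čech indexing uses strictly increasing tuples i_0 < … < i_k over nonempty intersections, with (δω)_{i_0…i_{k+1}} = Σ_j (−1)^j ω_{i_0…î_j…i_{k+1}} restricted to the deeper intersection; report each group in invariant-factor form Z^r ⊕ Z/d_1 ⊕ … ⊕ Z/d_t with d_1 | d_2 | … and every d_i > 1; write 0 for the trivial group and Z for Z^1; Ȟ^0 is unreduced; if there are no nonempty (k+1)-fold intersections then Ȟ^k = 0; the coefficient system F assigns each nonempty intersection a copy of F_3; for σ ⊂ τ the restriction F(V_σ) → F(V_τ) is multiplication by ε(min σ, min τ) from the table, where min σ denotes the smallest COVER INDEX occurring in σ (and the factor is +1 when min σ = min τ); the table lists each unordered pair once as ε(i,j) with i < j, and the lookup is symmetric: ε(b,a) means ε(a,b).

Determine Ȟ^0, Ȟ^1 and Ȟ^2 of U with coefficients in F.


nerve simplices:
  V12={q3,q13} V15={q11,q20} V23={q5,q14,q18} V34={q8,q12} V45={q4,q10}
C dims 5,5; δ0: rk_F3 4
degree 0: 5−4−0 = 1 → Ȟ^0 ≅ Z/3
degree 1: 5−0−4 = 1 → Ȟ^1 ≅ Z/3
degree 2: 0−0−0 = 0 → Ȟ^2 ≅ 0

Ȟ^0 = Z/3,  Ȟ^1 = Z/3,  Ȟ^2 = 0


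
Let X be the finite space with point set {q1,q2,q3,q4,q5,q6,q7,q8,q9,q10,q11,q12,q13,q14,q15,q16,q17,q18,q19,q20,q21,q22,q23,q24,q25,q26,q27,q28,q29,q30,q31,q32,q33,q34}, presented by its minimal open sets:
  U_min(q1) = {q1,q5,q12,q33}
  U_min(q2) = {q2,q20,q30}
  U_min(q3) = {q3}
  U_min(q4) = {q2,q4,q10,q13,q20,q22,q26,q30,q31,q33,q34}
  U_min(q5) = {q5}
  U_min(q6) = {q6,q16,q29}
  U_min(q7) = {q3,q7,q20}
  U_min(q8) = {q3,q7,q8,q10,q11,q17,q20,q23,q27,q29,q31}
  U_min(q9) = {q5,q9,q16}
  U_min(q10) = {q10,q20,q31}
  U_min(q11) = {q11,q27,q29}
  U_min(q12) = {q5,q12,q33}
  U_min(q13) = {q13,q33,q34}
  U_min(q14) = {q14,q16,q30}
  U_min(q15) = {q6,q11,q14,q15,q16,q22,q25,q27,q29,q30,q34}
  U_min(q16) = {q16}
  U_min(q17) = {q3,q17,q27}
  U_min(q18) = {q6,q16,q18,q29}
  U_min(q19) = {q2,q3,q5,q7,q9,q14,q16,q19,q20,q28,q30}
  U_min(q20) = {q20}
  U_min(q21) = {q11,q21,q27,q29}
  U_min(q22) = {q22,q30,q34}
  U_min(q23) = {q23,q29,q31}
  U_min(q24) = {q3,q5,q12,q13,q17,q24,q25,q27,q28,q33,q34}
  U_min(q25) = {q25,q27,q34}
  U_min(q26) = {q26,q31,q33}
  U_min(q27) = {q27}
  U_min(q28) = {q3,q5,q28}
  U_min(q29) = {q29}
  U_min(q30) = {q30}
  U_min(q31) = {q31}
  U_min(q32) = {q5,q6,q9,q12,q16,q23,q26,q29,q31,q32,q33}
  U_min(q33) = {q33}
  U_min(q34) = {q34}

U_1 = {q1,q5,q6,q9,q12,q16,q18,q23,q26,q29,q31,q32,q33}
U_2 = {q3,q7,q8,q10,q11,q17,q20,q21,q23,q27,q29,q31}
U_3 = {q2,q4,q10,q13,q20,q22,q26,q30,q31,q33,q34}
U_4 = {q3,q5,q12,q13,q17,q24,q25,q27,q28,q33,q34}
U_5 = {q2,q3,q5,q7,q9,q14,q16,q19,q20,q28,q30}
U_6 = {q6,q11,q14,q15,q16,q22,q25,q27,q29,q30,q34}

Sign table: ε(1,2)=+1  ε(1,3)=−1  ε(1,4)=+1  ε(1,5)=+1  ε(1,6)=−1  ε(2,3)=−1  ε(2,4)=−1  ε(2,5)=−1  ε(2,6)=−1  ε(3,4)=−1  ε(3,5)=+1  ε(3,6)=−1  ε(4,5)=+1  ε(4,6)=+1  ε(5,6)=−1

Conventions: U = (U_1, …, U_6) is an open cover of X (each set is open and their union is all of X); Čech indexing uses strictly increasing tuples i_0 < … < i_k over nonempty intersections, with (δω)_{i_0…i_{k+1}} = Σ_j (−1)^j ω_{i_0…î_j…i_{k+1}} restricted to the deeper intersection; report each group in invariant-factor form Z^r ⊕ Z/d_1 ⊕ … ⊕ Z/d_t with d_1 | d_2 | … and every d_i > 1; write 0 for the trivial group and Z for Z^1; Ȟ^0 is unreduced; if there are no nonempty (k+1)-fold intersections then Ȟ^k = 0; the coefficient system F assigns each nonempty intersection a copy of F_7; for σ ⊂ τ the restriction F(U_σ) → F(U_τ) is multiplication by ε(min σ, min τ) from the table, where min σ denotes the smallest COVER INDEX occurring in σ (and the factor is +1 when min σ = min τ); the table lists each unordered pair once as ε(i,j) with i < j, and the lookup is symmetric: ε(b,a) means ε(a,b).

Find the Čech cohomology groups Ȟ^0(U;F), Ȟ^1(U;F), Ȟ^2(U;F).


Ȟ^0(U;F) ≅ 0; Ȟ^1(U;F) ≅ 0; Ȟ^2(U;F) ≅ Z/7

nerve simplices:
  U12={q23,q29,q31} U13={q26,q31,q33} U14={q5,q12,q33} U15={q5,q9,q16} U16={q6,q16,q29} U23={q10,q20,q31} U24={q3,q17,q27} U25={q3,q7,q20} U26={q11,q27,q29} U34={q13,q33,q34} U35={q2,q20,q30} U36={q22,q30,q34} U45={q3,q5,q28} U46={q25,q27,q34} U56={q14,q16,q30}
  U123={q31} U126={q29} U134={q33} U145={q5} U156={q16} U235={q20} U245={q3} U246={q27} U346={q34} U356={q30}
C dims 6,15,10; δ0: rk_F7 6; δ1: rk_F7 9
degree 0: 6−6−0 = 0 → Ȟ^0 ≅ 0
degree 1: 15−9−6 = 0 → Ȟ^1 ≅ 0
degree 2: 10−0−9 = 1 → Ȟ^2 ≅ Z/7


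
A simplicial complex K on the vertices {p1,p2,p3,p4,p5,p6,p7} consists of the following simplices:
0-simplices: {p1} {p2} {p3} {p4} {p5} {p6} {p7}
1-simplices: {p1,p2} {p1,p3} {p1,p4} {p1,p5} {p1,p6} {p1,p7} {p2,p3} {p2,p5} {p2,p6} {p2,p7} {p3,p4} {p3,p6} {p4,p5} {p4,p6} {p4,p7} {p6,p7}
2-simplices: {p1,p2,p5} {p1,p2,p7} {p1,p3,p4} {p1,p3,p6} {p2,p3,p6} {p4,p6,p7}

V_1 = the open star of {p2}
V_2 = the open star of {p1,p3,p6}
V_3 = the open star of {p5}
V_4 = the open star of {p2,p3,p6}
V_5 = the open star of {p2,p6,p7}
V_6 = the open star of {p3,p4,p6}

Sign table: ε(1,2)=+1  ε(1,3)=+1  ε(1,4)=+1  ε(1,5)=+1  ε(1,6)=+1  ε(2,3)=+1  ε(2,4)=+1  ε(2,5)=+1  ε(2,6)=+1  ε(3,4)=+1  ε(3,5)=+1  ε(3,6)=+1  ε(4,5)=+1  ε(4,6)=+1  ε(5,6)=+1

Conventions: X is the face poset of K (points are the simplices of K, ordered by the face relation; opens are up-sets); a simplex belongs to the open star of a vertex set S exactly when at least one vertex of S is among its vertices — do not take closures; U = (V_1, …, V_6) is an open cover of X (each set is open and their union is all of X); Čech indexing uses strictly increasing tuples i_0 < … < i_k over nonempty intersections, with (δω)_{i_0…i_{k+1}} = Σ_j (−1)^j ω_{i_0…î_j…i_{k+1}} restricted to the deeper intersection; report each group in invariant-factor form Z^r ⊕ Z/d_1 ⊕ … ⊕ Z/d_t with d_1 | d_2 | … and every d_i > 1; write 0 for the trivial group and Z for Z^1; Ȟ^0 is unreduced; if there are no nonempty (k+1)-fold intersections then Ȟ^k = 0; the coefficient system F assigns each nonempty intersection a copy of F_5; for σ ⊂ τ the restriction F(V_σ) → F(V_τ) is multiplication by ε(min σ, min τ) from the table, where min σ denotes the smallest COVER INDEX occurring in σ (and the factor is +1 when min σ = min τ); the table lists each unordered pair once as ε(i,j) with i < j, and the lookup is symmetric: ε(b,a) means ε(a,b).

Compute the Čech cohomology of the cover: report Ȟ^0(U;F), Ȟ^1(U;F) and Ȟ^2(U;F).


Ȟ^0 ≅ Z/5,  Ȟ^1 ≅ Z/5,  Ȟ^2 ≅ 0

cover nerve:
  V1={{p2},{p1,p2},{p2,p3},{p2,p5},{p2,p6},{p2,p7},{p1,p2,p5},{p1,p2,p7},{p2,p3,p6}} V2={{p1},{p3},{p6},{p1,p2},{p1,p3},{p1,p4},{p1,p5},{p1,p6},{p1,p7},{p2,p3},{p2,p6},{p3,p4},{p3,p6},{p4,p6},{p6,p7},{p1,p2,p5},{p1,p2,p7},{p1,p3,p4},{p1,p3,p6},{p2,p3,p6},{p4,p6,p7}} V3={{p5},{p1,p5},{p2,p5},{p4,p5},{p1,p2,p5}} V4={{p2},{p3},{p6},{p1,p2},{p1,p3},{p1,p6},{p2,p3},{p2,p5},{p2,p6},{p2,p7},{p3,p4},{p3,p6},{p4,p6},{p6,p7},{p1,p2,p5},{p1,p2,p7},{p1,p3,p4},{p1,p3,p6},{p2,p3,p6},{p4,p6,p7}} V5={{p2},{p6},{p7},{p1,p2},{p1,p6},{p1,p7},{p2,p3},{p2,p5},{p2,p6},{p2,p7},{p3,p6},{p4,p6},{p4,p7},{p6,p7},{p1,p2,p5},{p1,p2,p7},{p1,p3,p6},{p2,p3,p6},{p4,p6,p7}} V6={{p3},{p4},{p6},{p1,p3},{p1,p4},{p1,p6},{p2,p3},{p2,p6},{p3,p4},{p3,p6},{p4,p5},{p4,p6},{p4,p7},{p6,p7},{p1,p3,p4},{p1,p3,p6},{p2,p3,p6},{p4,p6,p7}}
  V12={{p1,p2},{p2,p3},{p2,p6},{p1,p2,p5},{p1,p2,p7},{p2,p3,p6}} V13={{p2,p5},{p1,p2,p5}} V14={{p2},{p1,p2},{p2,p3},{p2,p5},{p2,p6},{p2,p7},{p1,p2,p5},{p1,p2,p7},{p2,p3,p6}} V15={{p2},{p1,p2},{p2,p3},{p2,p5},{p2,p6},{p2,p7},{p1,p2,p5},{p1,p2,p7},{p2,p3,p6}} V16={{p2,p3},{p2,p6},{p2,p3,p6}} V23={{p1,p5},{p1,p2,p5}} V24={{p3},{p6},{p1,p2},{p1,p3},{p1,p6},{p2,p3},{p2,p6},{p3,p4},{p3,p6},{p4,p6},{p6,p7},{p1,p2,p5},{p1,p2,p7},{p1,p3,p4},{p1,p3,p6},{p2,p3,p6},{p4,p6,p7}} V25={{p6},{p1,p2},{p1,p6},{p1,p7},{p2,p3},{p2,p6},{p3,p6},{p4,p6},{p6,p7},{p1,p2,p5},{p1,p2,p7},{p1,p3,p6},{p2,p3,p6},{p4,p6,p7}} V26={{p3},{p6},{p1,p3},{p1,p4},{p1,p6},{p2,p3},{p2,p6},{p3,p4},{p3,p6},{p4,p6},{p6,p7},{p1,p3,p4},{p1,p3,p6},{p2,p3,p6},{p4,p6,p7}} V34={{p2,p5},{p1,p2,p5}} V35={{p2,p5},{p1,p2,p5}} V36={{p4,p5}} V45={{p2},{p6},{p1,p2},{p1,p6},{p2,p3},{p2,p5},{p2,p6},{p2,p7},{p3,p6},{p4,p6},{p6,p7},{p1,p2,p5},{p1,p2,p7},{p1,p3,p6},{p2,p3,p6},{p4,p6,p7}} V46={{p3},{p6},{p1,p3},{p1,p6},{p2,p3},{p2,p6},{p3,p4},{p3,p6},{p4,p6},{p6,p7},{p1,p3,p4},{p1,p3,p6},{p2,p3,p6},{p4,p6,p7}} V56={{p6},{p1,p6},{p2,p3},{p2,p6},{p3,p6},{p4,p6},{p4,p7},{p6,p7},{p1,p3,p6},{p2,p3,p6},{p4,p6,p7}}
  V123={{p1,p2,p5}} V124={{p1,p2},{p2,p3},{p2,p6},{p1,p2,p5},{p1,p2,p7},{p2,p3,p6}} V125={{p1,p2},{p2,p3},{p2,p6},{p1,p2,p5},{p1,p2,p7},{p2,p3,p6}} V126={{p2,p3},{p2,p6},{p2,p3,p6}} V134={{p2,p5},{p1,p2,p5}} V135={{p2,p5},{p1,p2,p5}} V145={{p2},{p1,p2},{p2,p3},{p2,p5},{p2,p6},{p2,p7},{p1,p2,p5},{p1,p2,p7},{p2,p3,p6}} V146={{p2,p3},{p2,p6},{p2,p3,p6}} V156={{p2,p3},{p2,p6},{p2,p3,p6}} V234={{p1,p2,p5}} V235={{p1,p2,p5}} V245={{p6},{p1,p2},{p1,p6},{p2,p3},{p2,p6},{p3,p6},{p4,p6},{p6,p7},{p1,p2,p5},{p1,p2,p7},{p1,p3,p6},{p2,p3,p6},{p4,p6,p7}} V246={{p3},{p6},{p1,p3},{p1,p6},{p2,p3},{p2,p6},{p3,p4},{p3,p6},{p4,p6},{p6,p7},{p1,p3,p4},{p1,p3,p6},{p2,p3,p6},{p4,p6,p7}} V256={{p6},{p1,p6},{p2,p3},{p2,p6},{p3,p6},{p4,p6},{p6,p7},{p1,p3,p6},{p2,p3,p6},{p4,p6,p7}} V345={{p2,p5},{p1,p2,p5}} V456={{p6},{p1,p6},{p2,p3},{p2,p6},{p3,p6},{p4,p6},{p6,p7},{p1,p3,p6},{p2,p3,p6},{p4,p6,p7}}
  V1234={{p1,p2,p5}} V1235={{p1,p2,p5}} V1245={{p1,p2},{p2,p3},{p2,p6},{p1,p2,p5},{p1,p2,p7},{p2,p3,p6}} V1246={{p2,p3},{p2,p6},{p2,p3,p6}} V1256={{p2,p3},{p2,p6},{p2,p3,p6}} V1345={{p2,p5},{p1,p2,p5}} V1456={{p2,p3},{p2,p6},{p2,p3,p6}} V2345={{p1,p2,p5}} V2456={{p6},{p1,p6},{p2,p3},{p2,p6},{p3,p6},{p4,p6},{p6,p7},{p1,p3,p6},{p2,p3,p6},{p4,p6,p7}}
  V12345={{p1,p2,p5}} V12456={{p2,p3},{p2,p6},{p2,p3,p6}}
C dims 6,15,16,9; δ0: rk_F5 5; δ1: rk_F5 9; δ2: rk_F5 7
Ȟ^0: (6−5)−0=1 ⇒ Z/5
Ȟ^1: (15−9)−5=1 ⇒ Z/5
Ȟ^2: (16−7)−9=0 ⇒ 0


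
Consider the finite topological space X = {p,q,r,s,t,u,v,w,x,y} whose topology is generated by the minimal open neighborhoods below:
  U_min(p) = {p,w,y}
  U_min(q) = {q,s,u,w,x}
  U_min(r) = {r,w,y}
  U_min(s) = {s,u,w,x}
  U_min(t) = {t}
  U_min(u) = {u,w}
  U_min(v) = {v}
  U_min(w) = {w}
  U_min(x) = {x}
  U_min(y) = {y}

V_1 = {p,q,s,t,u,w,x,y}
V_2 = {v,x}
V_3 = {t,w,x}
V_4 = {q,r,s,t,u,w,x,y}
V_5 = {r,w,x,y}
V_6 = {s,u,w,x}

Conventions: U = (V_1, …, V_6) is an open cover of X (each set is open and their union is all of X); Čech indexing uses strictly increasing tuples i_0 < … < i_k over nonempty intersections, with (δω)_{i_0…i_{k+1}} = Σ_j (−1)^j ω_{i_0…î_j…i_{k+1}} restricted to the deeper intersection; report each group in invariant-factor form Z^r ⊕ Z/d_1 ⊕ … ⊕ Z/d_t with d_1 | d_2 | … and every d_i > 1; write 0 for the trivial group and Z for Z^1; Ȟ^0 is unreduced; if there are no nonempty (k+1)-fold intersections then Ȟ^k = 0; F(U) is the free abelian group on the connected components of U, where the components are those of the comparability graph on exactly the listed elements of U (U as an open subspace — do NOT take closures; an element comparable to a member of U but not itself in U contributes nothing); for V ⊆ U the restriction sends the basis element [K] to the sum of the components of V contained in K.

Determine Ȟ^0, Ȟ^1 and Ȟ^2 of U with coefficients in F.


intersection data:
  V12={x} V13={t,w,x} V14={q,s,t,u,w,x,y} V15={w,x,y} V16={s,u,w,x} V23={x} V24={x} V25={x} V26={x} V34={t,w,x} V35={w,x} V36={w,x} V45={r,w,x,y} V46={s,u,w,x} V56={w,x}
  V123={x} V124={x} V125={x} V126={x} V134={t,w,x} V135={w,x} V136={w,x} V145={w,x,y} V146={s,u,w,x} V156={w,x} V234={x} V235={x} V236={x} V245={x} V246={x} V256={x} V345={w,x} V346={w,x} V356={w,x} V456={w,x}
  V1234={x} V1235={x} V1236={x} V1245={x} V1246={x} V1256={x} V1345={w,x} V1346={w,x} V1356={w,x} V1456={w,x} V2345={x} V2346={x} V2356={x} V2456={x} V3456={w,x}
  V12345={x} V12346={x} V12356={x} V12456={x} V13456={w,x} V23456={x}
  V123456={x}
components per intersection:
  V1: {p,q,s,u,w,x,y} {t}
  V2: {v} {x}
  V3: {t} {w} {x}
  V4: {q,r,s,u,w,x,y} {t}
  V5: {r,w,y} {x}
  V6: {s,u,w,x}
  V12: {x}
  V13: {t} {w} {x}
  V14: {q,s,u,w,x} {t} {y}
  V15: {w} {x} {y}
  V16: {s,u,w,x}
  V23: {x}
  V24: {x}
  V25: {x}
  V26: {x}
  V34: {t} {w} {x}
  V35: {w} {x}
  V36: {w} {x}
  V45: {r,w,y} {x}
  V46: {s,u,w,x}
  V56: {w} {x}
  V123: {x}
  V124: {x}
  V125: {x}
  V126: {x}
  V134: {t} {w} {x}
  V135: {w} {x}
  V136: {w} {x}
  V145: {w} {x} {y}
  V146: {s,u,w,x}
  V156: {w} {x}
  V234: {x}
  V235: {x}
  V236: {x}
  V245: {x}
  V246: {x}
  V256: {x}
  V345: {w} {x}
  V346: {w} {x}
  V356: {w} {x}
  V456: {w} {x}
  V1234: {x}
  V1235: {x}
  V1236: {x}
  V1245: {x}
  V1246: {x}
  V1256: {x}
  V1345: {w} {x}
  V1346: {w} {x}
  V1356: {w} {x}
  V1456: {w} {x}
  V2345: {x}
  V2346: {x}
  V2356: {x}
  V2456: {x}
  V3456: {w} {x}
  V12345: {x}
  V12346: {x}
  V12356: {x}
  V12456: {x}
  V13456: {w} {x}
  V23456: {x}
  V123456: {x}
C dims 12,27,31,20; δ0: rk 9, SNF 1^9; δ1: rk 17, SNF 1^17; δ2: rk 14, SNF 1^14
Ȟ^0 = (12 − 9) − 0 = 3, so Ȟ^0 ≅ Z^3
Ȟ^1 = (27 − 17) − 9 = 1, so Ȟ^1 ≅ Z
Ȟ^2 = (31 − 14) − 17 = 0, so Ȟ^2 ≅ 0

Ȟ^0 ≅ Z^3; Ȟ^1 ≅ Z; Ȟ^2 ≅ 0


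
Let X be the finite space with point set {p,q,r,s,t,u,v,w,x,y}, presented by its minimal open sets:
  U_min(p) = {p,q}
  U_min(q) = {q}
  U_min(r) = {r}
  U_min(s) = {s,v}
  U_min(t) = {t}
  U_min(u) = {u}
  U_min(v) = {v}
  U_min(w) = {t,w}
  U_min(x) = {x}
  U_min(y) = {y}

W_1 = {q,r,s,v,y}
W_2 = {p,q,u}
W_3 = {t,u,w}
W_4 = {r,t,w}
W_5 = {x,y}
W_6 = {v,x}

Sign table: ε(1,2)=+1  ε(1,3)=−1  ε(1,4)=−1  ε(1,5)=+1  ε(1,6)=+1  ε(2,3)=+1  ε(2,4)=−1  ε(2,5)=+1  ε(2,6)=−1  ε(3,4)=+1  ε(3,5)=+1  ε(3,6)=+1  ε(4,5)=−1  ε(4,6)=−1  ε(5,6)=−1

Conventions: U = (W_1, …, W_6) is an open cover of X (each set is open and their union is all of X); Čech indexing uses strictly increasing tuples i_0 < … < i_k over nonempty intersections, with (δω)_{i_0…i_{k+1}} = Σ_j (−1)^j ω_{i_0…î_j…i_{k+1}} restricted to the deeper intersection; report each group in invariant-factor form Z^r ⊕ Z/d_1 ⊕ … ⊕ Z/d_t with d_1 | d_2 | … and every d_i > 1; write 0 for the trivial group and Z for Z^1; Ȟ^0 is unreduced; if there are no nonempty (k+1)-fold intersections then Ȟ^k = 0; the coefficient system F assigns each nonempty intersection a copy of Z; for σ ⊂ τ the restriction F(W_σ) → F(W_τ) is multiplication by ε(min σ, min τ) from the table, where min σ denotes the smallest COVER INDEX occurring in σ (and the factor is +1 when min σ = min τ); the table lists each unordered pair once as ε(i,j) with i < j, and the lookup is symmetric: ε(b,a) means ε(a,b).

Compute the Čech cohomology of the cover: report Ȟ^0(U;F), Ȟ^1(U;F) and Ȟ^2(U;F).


intersection data:
  W12={q} W14={r} W15={y} W16={v} W23={u} W34={t,w} W56={x}
C dims 6,7; δ0: rk 6, SNF 1^5·2
Ȟ^0 = (6 − 6) − 0 = 0, so Ȟ^0 ≅ 0
Ȟ^1 = (7 − 0) − 6 = 1 plus torsion [2], so Ȟ^1 ≅ Z ⊕ Z/2
Ȟ^2 = (0 − 0) − 0 = 0, so Ȟ^2 ≅ 0

Ȟ^0(U;F) ≅ 0, Ȟ^1(U;F) ≅ Z ⊕ Z/2 and Ȟ^2(U;F) ≅ 0


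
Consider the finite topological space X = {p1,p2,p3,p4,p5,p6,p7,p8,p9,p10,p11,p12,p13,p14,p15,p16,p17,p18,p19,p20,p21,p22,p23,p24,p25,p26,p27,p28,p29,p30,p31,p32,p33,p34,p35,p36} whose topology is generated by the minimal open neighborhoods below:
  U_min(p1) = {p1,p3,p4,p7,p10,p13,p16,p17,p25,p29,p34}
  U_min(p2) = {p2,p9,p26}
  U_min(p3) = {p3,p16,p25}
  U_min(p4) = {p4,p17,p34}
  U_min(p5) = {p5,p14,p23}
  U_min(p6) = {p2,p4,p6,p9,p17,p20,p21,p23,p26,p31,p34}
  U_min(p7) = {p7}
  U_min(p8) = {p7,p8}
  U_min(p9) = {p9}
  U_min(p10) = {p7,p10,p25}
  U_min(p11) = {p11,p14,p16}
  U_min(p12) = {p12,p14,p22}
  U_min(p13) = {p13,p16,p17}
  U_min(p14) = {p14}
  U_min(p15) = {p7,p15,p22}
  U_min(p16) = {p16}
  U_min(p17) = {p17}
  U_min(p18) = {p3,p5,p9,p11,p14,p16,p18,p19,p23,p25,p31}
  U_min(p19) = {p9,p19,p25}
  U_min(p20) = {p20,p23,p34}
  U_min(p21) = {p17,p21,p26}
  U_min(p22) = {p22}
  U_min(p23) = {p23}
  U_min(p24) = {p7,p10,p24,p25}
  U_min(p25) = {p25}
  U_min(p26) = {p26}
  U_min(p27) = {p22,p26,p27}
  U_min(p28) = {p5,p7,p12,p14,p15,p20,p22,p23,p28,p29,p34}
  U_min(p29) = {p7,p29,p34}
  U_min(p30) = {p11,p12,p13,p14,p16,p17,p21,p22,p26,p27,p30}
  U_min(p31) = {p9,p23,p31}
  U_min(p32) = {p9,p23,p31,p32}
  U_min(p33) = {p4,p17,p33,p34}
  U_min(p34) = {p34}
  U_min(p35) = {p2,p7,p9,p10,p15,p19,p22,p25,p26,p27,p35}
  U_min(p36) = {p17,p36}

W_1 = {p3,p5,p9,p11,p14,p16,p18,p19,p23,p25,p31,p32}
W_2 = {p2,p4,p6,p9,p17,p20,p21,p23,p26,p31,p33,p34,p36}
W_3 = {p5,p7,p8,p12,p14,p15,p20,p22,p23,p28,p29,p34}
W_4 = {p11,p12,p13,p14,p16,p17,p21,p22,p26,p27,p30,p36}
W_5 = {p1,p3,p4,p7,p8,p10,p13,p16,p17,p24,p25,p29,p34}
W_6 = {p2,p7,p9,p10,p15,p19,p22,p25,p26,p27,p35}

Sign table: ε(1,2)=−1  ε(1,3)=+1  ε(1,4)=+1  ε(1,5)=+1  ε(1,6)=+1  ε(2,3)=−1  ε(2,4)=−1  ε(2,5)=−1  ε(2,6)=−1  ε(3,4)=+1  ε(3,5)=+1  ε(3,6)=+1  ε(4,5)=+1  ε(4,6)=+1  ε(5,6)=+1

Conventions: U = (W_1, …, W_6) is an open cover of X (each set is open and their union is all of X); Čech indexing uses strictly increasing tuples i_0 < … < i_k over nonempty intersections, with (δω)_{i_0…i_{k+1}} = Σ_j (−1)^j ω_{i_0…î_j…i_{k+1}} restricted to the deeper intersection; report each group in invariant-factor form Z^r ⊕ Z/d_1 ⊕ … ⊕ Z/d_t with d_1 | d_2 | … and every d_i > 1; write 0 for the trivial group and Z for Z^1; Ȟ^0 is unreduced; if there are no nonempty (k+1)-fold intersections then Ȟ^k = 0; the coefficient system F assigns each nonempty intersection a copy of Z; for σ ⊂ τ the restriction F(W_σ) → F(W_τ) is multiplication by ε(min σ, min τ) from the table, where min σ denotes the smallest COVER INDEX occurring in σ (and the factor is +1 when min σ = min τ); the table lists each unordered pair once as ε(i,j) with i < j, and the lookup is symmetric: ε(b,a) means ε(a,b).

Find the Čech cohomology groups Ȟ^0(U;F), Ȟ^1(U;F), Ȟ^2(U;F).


nerve simplices:
  W12={p9,p23,p31} W13={p5,p14,p23} W14={p11,p14,p16} W15={p3,p16,p25} W16={p9,p19,p25} W23={p20,p23,p34} W24={p17,p21,p26,p36} W25={p4,p17,p34} W26={p2,p9,p26} W34={p12,p14,p22} W35={p7,p8,p29,p34} W36={p7,p15,p22} W45={p13,p16,p17} W46={p22,p26,p27} W56={p7,p10,p25}
  W123={p23} W126={p9} W134={p14} W145={p16} W156={p25} W235={p34} W245={p17} W246={p26} W346={p22} W356={p7}
C dims 6,15,10; δ0: rk 5, SNF 1^5; δ1: rk 10, SNF 1^9·2
degree 0: 6−5−0 = 1 → Ȟ^0 ≅ Z
degree 1: 15−10−5 = 0 → Ȟ^1 ≅ 0
degree 2: 10−0−10 = 0 plus torsion [2] → Ȟ^2 ≅ Z/2

Ȟ^0 = Z; Ȟ^1 = 0; Ȟ^2 = Z/2


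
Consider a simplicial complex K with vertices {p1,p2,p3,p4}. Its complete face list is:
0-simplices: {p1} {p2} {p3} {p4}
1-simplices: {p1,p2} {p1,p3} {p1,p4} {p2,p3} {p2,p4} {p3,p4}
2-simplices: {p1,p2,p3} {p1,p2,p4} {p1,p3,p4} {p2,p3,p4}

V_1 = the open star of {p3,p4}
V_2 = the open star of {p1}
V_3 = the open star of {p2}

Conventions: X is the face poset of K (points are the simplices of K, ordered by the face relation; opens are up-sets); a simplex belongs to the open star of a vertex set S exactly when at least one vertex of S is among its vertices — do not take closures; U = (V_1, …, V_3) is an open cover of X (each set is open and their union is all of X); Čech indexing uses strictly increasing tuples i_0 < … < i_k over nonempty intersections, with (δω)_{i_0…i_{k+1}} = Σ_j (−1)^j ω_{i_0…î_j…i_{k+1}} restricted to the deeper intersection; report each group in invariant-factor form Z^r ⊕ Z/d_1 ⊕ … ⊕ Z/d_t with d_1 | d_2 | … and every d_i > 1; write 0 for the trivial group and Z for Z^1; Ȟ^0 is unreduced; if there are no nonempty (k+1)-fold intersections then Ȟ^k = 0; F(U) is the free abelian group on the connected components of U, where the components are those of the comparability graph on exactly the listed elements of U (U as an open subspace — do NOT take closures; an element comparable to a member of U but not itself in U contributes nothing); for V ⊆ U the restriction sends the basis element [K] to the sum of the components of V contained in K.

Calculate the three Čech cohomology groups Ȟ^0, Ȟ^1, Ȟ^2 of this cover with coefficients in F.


nonempty overlaps:
  V1={{p3},{p4},{p1,p3},{p1,p4},{p2,p3},{p2,p4},{p3,p4},{p1,p2,p3},{p1,p2,p4},{p1,p3,p4},{p2,p3,p4}} V2={{p1},{p1,p2},{p1,p3},{p1,p4},{p1,p2,p3},{p1,p2,p4},{p1,p3,p4}} V3={{p2},{p1,p2},{p2,p3},{p2,p4},{p1,p2,p3},{p1,p2,p4},{p2,p3,p4}}
  V12={{p1,p3},{p1,p4},{p1,p2,p3},{p1,p2,p4},{p1,p3,p4}} V13={{p2,p3},{p2,p4},{p1,p2,p3},{p1,p2,p4},{p2,p3,p4}} V23={{p1,p2},{p1,p2,p3},{p1,p2,p4}}
  V123={{p1,p2,p3},{p1,p2,p4}}
components per intersection:
  V1: {{p3},{p4},{p1,p3},{p1,p4},{p2,p3},{p2,p4},{p3,p4},{p1,p2,p3},{p1,p2,p4},{p1,p3,p4},{p2,p3,p4}}
  V2: {{p1},{p1,p2},{p1,p3},{p1,p4},{p1,p2,p3},{p1,p2,p4},{p1,p3,p4}}
  V3: {{p2},{p1,p2},{p2,p3},{p2,p4},{p1,p2,p3},{p1,p2,p4},{p2,p3,p4}}
  V12: {{p1,p3},{p1,p4},{p1,p2,p3},{p1,p2,p4},{p1,p3,p4}}
  V13: {{p2,p3},{p2,p4},{p1,p2,p3},{p1,p2,p4},{p2,p3,p4}}
  V23: {{p1,p2},{p1,p2,p3},{p1,p2,p4}}
  V123: {{p1,p2,p3}} {{p1,p2,p4}}
C dims 3,3,2; δ0: rk 2, SNF 1^2; δ1: rk 1, SNF 1^1
degree 0: 3−2−0 = 1 → Ȟ^0 ≅ Z
degree 1: 3−1−2 = 0 → Ȟ^1 ≅ 0
degree 2: 2−0−1 = 1 → Ȟ^2 ≅ Z

Ȟ^0 = Z; Ȟ^1 = 0; Ȟ^2 = Z


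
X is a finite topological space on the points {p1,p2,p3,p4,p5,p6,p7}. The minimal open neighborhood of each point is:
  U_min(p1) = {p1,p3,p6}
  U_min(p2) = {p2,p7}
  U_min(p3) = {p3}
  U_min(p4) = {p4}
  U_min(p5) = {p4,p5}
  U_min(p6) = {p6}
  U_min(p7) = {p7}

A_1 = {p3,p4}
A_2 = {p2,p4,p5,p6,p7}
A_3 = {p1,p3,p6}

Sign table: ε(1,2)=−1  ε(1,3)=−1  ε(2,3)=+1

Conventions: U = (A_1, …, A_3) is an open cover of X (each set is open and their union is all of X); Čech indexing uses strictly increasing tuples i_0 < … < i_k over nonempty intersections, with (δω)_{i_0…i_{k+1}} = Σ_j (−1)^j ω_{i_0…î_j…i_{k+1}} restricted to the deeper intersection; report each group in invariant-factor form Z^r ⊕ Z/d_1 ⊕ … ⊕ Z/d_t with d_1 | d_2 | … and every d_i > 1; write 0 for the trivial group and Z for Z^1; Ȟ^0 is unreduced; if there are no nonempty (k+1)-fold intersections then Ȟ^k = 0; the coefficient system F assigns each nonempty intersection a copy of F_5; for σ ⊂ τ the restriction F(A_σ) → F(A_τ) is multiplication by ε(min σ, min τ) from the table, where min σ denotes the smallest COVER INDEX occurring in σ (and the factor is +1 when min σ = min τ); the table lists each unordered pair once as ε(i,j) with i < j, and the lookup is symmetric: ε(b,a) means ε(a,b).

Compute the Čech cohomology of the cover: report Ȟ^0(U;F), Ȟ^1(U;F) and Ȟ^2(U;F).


intersection data:
  A12={p4} A13={p3} A23={p6}
C dims 3,3; δ0: rk_F5 2
Ȟ^0 = (3 − 2) − 0 = 1, so Ȟ^0 ≅ Z/5
Ȟ^1 = (3 − 0) − 2 = 1, so Ȟ^1 ≅ Z/5
Ȟ^2 = (0 − 0) − 0 = 0, so Ȟ^2 ≅ 0

Ȟ^0(U;F) ≅ Z/5, Ȟ^1(U;F) ≅ Z/5, Ȟ^2(U;F) ≅ 0


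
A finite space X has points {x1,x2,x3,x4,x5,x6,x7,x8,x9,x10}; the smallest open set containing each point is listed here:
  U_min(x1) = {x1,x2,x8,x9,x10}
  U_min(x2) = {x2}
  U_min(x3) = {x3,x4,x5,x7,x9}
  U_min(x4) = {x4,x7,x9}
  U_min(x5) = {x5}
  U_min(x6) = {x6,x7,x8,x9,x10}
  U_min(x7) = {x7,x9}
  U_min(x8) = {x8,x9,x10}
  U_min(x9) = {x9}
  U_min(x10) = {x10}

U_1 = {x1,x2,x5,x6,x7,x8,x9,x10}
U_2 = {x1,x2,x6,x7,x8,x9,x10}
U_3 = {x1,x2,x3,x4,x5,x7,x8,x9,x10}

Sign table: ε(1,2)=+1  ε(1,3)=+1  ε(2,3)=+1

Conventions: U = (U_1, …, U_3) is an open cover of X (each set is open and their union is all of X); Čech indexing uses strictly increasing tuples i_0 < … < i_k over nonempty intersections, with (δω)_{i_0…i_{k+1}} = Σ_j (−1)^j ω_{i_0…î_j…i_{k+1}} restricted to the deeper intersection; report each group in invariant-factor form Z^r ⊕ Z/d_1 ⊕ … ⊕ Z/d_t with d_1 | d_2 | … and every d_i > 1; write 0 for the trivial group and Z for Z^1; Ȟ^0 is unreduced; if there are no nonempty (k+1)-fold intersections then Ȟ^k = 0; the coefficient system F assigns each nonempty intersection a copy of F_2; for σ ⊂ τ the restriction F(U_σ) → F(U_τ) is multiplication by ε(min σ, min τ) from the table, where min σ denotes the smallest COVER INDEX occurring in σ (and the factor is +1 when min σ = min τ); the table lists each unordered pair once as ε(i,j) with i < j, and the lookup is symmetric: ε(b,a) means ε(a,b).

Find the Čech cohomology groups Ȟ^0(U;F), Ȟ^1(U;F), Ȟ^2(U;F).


cover nerve:
  U12={x1,x2,x6,x7,x8,x9,x10} U13={x1,x2,x5,x7,x8,x9,x10} U23={x1,x2,x7,x8,x9,x10}
  U123={x1,x2,x7,x8,x9,x10}
C dims 3,3,1; δ0: rk_F2 2; δ1: rk_F2 1
Ȟ^0: (3−2)−0=1 ⇒ Z/2
Ȟ^1: (3−1)−2=0 ⇒ 0
Ȟ^2: (1−0)−1=0 ⇒ 0

Ȟ^0 = Z/2, Ȟ^1 = 0, Ȟ^2 = 0


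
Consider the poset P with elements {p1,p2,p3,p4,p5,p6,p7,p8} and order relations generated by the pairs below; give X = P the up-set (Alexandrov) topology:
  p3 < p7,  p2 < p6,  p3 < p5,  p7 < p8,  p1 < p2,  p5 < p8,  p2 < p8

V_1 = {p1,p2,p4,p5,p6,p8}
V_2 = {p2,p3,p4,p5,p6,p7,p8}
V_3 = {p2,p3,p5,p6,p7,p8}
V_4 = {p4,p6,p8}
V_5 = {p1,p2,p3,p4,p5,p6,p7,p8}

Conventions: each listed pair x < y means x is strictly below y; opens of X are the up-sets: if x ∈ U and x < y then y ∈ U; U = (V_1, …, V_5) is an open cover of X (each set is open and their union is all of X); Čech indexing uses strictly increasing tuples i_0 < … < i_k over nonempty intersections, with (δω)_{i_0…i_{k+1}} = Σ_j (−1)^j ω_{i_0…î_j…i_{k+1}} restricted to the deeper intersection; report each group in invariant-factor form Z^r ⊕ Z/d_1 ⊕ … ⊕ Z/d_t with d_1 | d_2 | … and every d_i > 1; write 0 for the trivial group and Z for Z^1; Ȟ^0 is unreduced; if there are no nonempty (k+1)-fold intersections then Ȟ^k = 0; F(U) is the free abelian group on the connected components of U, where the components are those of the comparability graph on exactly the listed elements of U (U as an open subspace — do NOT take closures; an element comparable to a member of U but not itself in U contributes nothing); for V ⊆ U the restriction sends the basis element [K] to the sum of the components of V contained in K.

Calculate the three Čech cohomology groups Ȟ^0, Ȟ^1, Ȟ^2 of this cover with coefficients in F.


Ȟ^0 = Z^2; Ȟ^1 = 0; Ȟ^2 = 0

nerve simplices:
  V12={p2,p4,p5,p6,p8} V13={p2,p5,p6,p8} V14={p4,p6,p8} V15={p1,p2,p4,p5,p6,p8} V23={p2,p3,p5,p6,p7,p8} V24={p4,p6,p8} V25={p2,p3,p4,p5,p6,p7,p8} V34={p6,p8} V35={p2,p3,p5,p6,p7,p8} V45={p4,p6,p8}
  V123={p2,p5,p6,p8} V124={p4,p6,p8} V125={p2,p4,p5,p6,p8} V134={p6,p8} V135={p2,p5,p6,p8} V145={p4,p6,p8} V234={p6,p8} V235={p2,p3,p5,p6,p7,p8} V245={p4,p6,p8} V345={p6,p8}
  V1234={p6,p8} V1235={p2,p5,p6,p8} V1245={p4,p6,p8} V1345={p6,p8} V2345={p6,p8}
  V12345={p6,p8}
components per intersection:
  V1: {p1,p2,p5,p6,p8} {p4}
  V2: {p2,p3,p5,p6,p7,p8} {p4}
  V3: {p2,p3,p5,p6,p7,p8}
  V4: {p4} {p6} {p8}
  V5: {p1,p2,p3,p5,p6,p7,p8} {p4}
  V12: {p2,p5,p6,p8} {p4}
  V13: {p2,p5,p6,p8}
  V14: {p4} {p6} {p8}
  V15: {p1,p2,p5,p6,p8} {p4}
  V23: {p2,p3,p5,p6,p7,p8}
  V24: {p4} {p6} {p8}
  V25: {p2,p3,p5,p6,p7,p8} {p4}
  V34: {p6} {p8}
  V35: {p2,p3,p5,p6,p7,p8}
  V45: {p4} {p6} {p8}
  V123: {p2,p5,p6,p8}
  V124: {p4} {p6} {p8}
  V125: {p2,p5,p6,p8} {p4}
  V134: {p6} {p8}
  V135: {p2,p5,p6,p8}
  V145: {p4} {p6} {p8}
  V234: {p6} {p8}
  V235: {p2,p3,p5,p6,p7,p8}
  V245: {p4} {p6} {p8}
  V345: {p6} {p8}
  V1234: {p6} {p8}
  V1235: {p2,p5,p6,p8}
  V1245: {p4} {p6} {p8}
  V1345: {p6} {p8}
  V2345: {p6} {p8}
  V12345: {p6} {p8}
C dims 10,20,20,10; δ0: rk 8, SNF 1^8; δ1: rk 12, SNF 1^12; δ2: rk 8, SNF 1^8
degree 0: 10−8−0 = 2 → Ȟ^0 ≅ Z^2
degree 1: 20−12−8 = 0 → Ȟ^1 ≅ 0
degree 2: 20−8−12 = 0 → Ȟ^2 ≅ 0


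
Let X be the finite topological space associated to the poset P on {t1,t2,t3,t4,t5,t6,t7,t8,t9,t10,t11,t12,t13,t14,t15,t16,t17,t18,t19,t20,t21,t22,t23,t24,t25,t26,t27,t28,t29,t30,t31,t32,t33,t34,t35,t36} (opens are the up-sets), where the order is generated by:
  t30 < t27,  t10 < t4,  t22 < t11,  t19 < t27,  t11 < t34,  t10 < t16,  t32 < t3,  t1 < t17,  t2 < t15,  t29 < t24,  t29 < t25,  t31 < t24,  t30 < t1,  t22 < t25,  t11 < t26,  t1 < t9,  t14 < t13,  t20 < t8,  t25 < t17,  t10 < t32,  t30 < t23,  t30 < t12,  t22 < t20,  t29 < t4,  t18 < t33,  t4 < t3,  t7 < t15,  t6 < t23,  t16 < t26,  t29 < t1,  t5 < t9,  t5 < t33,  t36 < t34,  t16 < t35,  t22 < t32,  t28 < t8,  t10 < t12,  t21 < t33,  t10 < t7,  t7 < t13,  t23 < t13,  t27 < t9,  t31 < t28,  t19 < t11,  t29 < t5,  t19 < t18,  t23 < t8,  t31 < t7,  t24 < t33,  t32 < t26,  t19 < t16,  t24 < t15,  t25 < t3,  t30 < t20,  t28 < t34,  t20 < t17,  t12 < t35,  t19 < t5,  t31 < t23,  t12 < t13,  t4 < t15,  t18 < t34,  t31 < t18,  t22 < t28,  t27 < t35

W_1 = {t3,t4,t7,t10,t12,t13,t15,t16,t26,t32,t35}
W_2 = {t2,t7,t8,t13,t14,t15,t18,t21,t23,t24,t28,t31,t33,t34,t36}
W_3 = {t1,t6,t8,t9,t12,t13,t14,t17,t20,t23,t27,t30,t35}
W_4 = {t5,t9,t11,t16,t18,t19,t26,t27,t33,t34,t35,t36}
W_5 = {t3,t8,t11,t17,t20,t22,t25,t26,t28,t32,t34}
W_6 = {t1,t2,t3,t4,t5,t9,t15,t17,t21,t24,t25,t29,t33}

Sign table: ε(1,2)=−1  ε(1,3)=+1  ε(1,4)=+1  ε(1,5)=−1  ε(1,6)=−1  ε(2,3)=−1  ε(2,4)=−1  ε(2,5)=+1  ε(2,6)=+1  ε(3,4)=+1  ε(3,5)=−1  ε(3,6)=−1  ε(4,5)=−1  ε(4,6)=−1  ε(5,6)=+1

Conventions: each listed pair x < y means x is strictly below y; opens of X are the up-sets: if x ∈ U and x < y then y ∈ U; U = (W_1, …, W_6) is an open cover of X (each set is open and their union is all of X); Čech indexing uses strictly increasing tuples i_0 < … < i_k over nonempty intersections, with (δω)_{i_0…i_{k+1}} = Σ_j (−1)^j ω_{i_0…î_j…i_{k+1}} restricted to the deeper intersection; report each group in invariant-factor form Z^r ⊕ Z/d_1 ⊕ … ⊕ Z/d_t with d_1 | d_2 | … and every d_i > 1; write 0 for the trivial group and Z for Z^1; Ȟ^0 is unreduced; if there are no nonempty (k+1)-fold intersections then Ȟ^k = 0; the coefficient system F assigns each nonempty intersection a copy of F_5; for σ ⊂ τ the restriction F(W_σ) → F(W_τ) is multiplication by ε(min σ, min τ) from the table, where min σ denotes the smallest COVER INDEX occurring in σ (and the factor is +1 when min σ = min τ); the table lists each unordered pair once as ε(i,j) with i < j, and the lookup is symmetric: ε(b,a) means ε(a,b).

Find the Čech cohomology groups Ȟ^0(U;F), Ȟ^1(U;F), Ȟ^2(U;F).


cover nerve:
  W12={t7,t13,t15} W13={t12,t13,t35} W14={t16,t26,t35} W15={t3,t26,t32} W16={t3,t4,t15} W23={t8,t13,t14,t23} W24={t18,t33,t34,t36} W25={t8,t28,t34} W26={t2,t15,t21,t24,t33} W34={t9,t27,t35} W35={t8,t17,t20} W36={t1,t9,t17} W45={t11,t26,t34} W46={t5,t9,t33} W56={t3,t17,t25}
  W123={t13} W126={t15} W134={t35} W145={t26} W156={t3} W235={t8} W245={t34} W246={t33} W346={t9} W356={t17}
C dims 6,15,10; δ0: rk_F5 5; δ1: rk_F5 10
Ȟ^0: (6−5)−0=1 ⇒ Z/5
Ȟ^1: (15−10)−5=0 ⇒ 0
Ȟ^2: (10−0)−10=0 ⇒ 0

Ȟ^0 ≅ Z/5; Ȟ^1 ≅ 0; Ȟ^2 ≅ 0


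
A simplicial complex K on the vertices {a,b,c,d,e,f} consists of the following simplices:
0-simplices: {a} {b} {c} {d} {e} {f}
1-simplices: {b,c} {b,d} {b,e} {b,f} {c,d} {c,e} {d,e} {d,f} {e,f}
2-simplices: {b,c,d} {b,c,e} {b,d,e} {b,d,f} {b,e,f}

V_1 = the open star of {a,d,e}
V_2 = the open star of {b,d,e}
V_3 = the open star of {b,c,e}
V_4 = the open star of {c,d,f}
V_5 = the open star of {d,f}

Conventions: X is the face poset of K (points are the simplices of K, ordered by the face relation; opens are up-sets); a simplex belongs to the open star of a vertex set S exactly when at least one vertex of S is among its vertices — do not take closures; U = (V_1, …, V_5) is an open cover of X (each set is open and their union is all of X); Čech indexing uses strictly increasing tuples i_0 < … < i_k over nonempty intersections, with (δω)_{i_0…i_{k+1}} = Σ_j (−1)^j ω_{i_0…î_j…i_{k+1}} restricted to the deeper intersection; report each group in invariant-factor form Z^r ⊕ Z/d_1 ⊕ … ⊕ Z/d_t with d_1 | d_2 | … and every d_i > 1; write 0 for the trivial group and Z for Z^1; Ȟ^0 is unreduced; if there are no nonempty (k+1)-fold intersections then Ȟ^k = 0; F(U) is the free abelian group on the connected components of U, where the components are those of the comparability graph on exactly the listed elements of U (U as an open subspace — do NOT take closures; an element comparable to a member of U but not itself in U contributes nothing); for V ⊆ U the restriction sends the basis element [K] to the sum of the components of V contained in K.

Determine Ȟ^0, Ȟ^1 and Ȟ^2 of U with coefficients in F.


nonempty intersections:
  V1={{a},{d},{e},{b,d},{b,e},{c,d},{c,e},{d,e},{d,f},{e,f},{b,c,d},{b,c,e},{b,d,e},{b,d,f},{b,e,f}} V2={{b},{d},{e},{b,c},{b,d},{b,e},{b,f},{c,d},{c,e},{d,e},{d,f},{e,f},{b,c,d},{b,c,e},{b,d,e},{b,d,f},{b,e,f}} V3={{b},{c},{e},{b,c},{b,d},{b,e},{b,f},{c,d},{c,e},{d,e},{e,f},{b,c,d},{b,c,e},{b,d,e},{b,d,f},{b,e,f}} V4={{c},{d},{f},{b,c},{b,d},{b,f},{c,d},{c,e},{d,e},{d,f},{e,f},{b,c,d},{b,c,e},{b,d,e},{b,d,f},{b,e,f}} V5={{d},{f},{b,d},{b,f},{c,d},{d,e},{d,f},{e,f},{b,c,d},{b,d,e},{b,d,f},{b,e,f}}
  V12={{d},{e},{b,d},{b,e},{c,d},{c,e},{d,e},{d,f},{e,f},{b,c,d},{b,c,e},{b,d,e},{b,d,f},{b,e,f}} V13={{e},{b,d},{b,e},{c,d},{c,e},{d,e},{e,f},{b,c,d},{b,c,e},{b,d,e},{b,d,f},{b,e,f}} V14={{d},{b,d},{c,d},{c,e},{d,e},{d,f},{e,f},{b,c,d},{b,c,e},{b,d,e},{b,d,f},{b,e,f}} V15={{d},{b,d},{c,d},{d,e},{d,f},{e,f},{b,c,d},{b,d,e},{b,d,f},{b,e,f}} V23={{b},{e},{b,c},{b,d},{b,e},{b,f},{c,d},{c,e},{d,e},{e,f},{b,c,d},{b,c,e},{b,d,e},{b,d,f},{b,e,f}} V24={{d},{b,c},{b,d},{b,f},{c,d},{c,e},{d,e},{d,f},{e,f},{b,c,d},{b,c,e},{b,d,e},{b,d,f},{b,e,f}} V25={{d},{b,d},{b,f},{c,d},{d,e},{d,f},{e,f},{b,c,d},{b,d,e},{b,d,f},{b,e,f}} V34={{c},{b,c},{b,d},{b,f},{c,d},{c,e},{d,e},{e,f},{b,c,d},{b,c,e},{b,d,e},{b,d,f},{b,e,f}} V35={{b,d},{b,f},{c,d},{d,e},{e,f},{b,c,d},{b,d,e},{b,d,f},{b,e,f}} V45={{d},{f},{b,d},{b,f},{c,d},{d,e},{d,f},{e,f},{b,c,d},{b,d,e},{b,d,f},{b,e,f}}
  V123={{e},{b,d},{b,e},{c,d},{c,e},{d,e},{e,f},{b,c,d},{b,c,e},{b,d,e},{b,d,f},{b,e,f}} V124={{d},{b,d},{c,d},{c,e},{d,e},{d,f},{e,f},{b,c,d},{b,c,e},{b,d,e},{b,d,f},{b,e,f}} V125={{d},{b,d},{c,d},{d,e},{d,f},{e,f},{b,c,d},{b,d,e},{b,d,f},{b,e,f}} V134={{b,d},{c,d},{c,e},{d,e},{e,f},{b,c,d},{b,c,e},{b,d,e},{b,d,f},{b,e,f}} V135={{b,d},{c,d},{d,e},{e,f},{b,c,d},{b,d,e},{b,d,f},{b,e,f}} V145={{d},{b,d},{c,d},{d,e},{d,f},{e,f},{b,c,d},{b,d,e},{b,d,f},{b,e,f}} V234={{b,c},{b,d},{b,f},{c,d},{c,e},{d,e},{e,f},{b,c,d},{b,c,e},{b,d,e},{b,d,f},{b,e,f}} V235={{b,d},{b,f},{c,d},{d,e},{e,f},{b,c,d},{b,d,e},{b,d,f},{b,e,f}} V245={{d},{b,d},{b,f},{c,d},{d,e},{d,f},{e,f},{b,c,d},{b,d,e},{b,d,f},{b,e,f}} V345={{b,d},{b,f},{c,d},{d,e},{e,f},{b,c,d},{b,d,e},{b,d,f},{b,e,f}}
  V1234={{b,d},{c,d},{c,e},{d,e},{e,f},{b,c,d},{b,c,e},{b,d,e},{b,d,f},{b,e,f}} V1235={{b,d},{c,d},{d,e},{e,f},{b,c,d},{b,d,e},{b,d,f},{b,e,f}} V1245={{d},{b,d},{c,d},{d,e},{d,f},{e,f},{b,c,d},{b,d,e},{b,d,f},{b,e,f}} V1345={{b,d},{c,d},{d,e},{e,f},{b,c,d},{b,d,e},{b,d,f},{b,e,f}} V2345={{b,d},{b,f},{c,d},{d,e},{e,f},{b,c,d},{b,d,e},{b,d,f},{b,e,f}}
  V12345={{b,d},{c,d},{d,e},{e,f},{b,c,d},{b,d,e},{b,d,f},{b,e,f}}
components per intersection:
  V1: {{a}} {{d},{e},{b,d},{b,e},{c,d},{c,e},{d,e},{d,f},{e,f},{b,c,d},{b,c,e},{b,d,e},{b,d,f},{b,e,f}}
  V2: {{b},{d},{e},{b,c},{b,d},{b,e},{b,f},{c,d},{c,e},{d,e},{d,f},{e,f},{b,c,d},{b,c,e},{b,d,e},{b,d,f},{b,e,f}}
  V3: {{b},{c},{e},{b,c},{b,d},{b,e},{b,f},{c,d},{c,e},{d,e},{e,f},{b,c,d},{b,c,e},{b,d,e},{b,d,f},{b,e,f}}
  V4: {{c},{d},{f},{b,c},{b,d},{b,f},{c,d},{c,e},{d,e},{d,f},{e,f},{b,c,d},{b,c,e},{b,d,e},{b,d,f},{b,e,f}}
  V5: {{d},{f},{b,d},{b,f},{c,d},{d,e},{d,f},{e,f},{b,c,d},{b,d,e},{b,d,f},{b,e,f}}
  V12: {{d},{e},{b,d},{b,e},{c,d},{c,e},{d,e},{d,f},{e,f},{b,c,d},{b,c,e},{b,d,e},{b,d,f},{b,e,f}}
  V13: {{e},{b,d},{b,e},{c,d},{c,e},{d,e},{e,f},{b,c,d},{b,c,e},{b,d,e},{b,d,f},{b,e,f}}
  V14: {{d},{b,d},{c,d},{d,e},{d,f},{b,c,d},{b,d,e},{b,d,f}} {{c,e},{b,c,e}} {{e,f},{b,e,f}}
  V15: {{d},{b,d},{c,d},{d,e},{d,f},{b,c,d},{b,d,e},{b,d,f}} {{e,f},{b,e,f}}
  V23: {{b},{e},{b,c},{b,d},{b,e},{b,f},{c,d},{c,e},{d,e},{e,f},{b,c,d},{b,c,e},{b,d,e},{b,d,f},{b,e,f}}
  V24: {{d},{b,c},{b,d},{b,f},{c,d},{c,e},{d,e},{d,f},{e,f},{b,c,d},{b,c,e},{b,d,e},{b,d,f},{b,e,f}}
  V25: {{d},{b,d},{b,f},{c,d},{d,e},{d,f},{e,f},{b,c,d},{b,d,e},{b,d,f},{b,e,f}}
  V34: {{c},{b,c},{b,d},{b,f},{c,d},{c,e},{d,e},{e,f},{b,c,d},{b,c,e},{b,d,e},{b,d,f},{b,e,f}}
  V35: {{b,d},{b,f},{c,d},{d,e},{e,f},{b,c,d},{b,d,e},{b,d,f},{b,e,f}}
  V45: {{d},{f},{b,d},{b,f},{c,d},{d,e},{d,f},{e,f},{b,c,d},{b,d,e},{b,d,f},{b,e,f}}
  V123: {{e},{b,d},{b,e},{c,d},{c,e},{d,e},{e,f},{b,c,d},{b,c,e},{b,d,e},{b,d,f},{b,e,f}}
  V124: {{d},{b,d},{c,d},{d,e},{d,f},{b,c,d},{b,d,e},{b,d,f}} {{c,e},{b,c,e}} {{e,f},{b,e,f}}
  V125: {{d},{b,d},{c,d},{d,e},{d,f},{b,c,d},{b,d,e},{b,d,f}} {{e,f},{b,e,f}}
  V134: {{b,d},{c,d},{d,e},{b,c,d},{b,d,e},{b,d,f}} {{c,e},{b,c,e}} {{e,f},{b,e,f}}
  V135: {{b,d},{c,d},{d,e},{b,c,d},{b,d,e},{b,d,f}} {{e,f},{b,e,f}}
  V145: {{d},{b,d},{c,d},{d,e},{d,f},{b,c,d},{b,d,e},{b,d,f}} {{e,f},{b,e,f}}
  V234: {{b,c},{b,d},{b,f},{c,d},{c,e},{d,e},{e,f},{b,c,d},{b,c,e},{b,d,e},{b,d,f},{b,e,f}}
  V235: {{b,d},{b,f},{c,d},{d,e},{e,f},{b,c,d},{b,d,e},{b,d,f},{b,e,f}}
  V245: {{d},{b,d},{b,f},{c,d},{d,e},{d,f},{e,f},{b,c,d},{b,d,e},{b,d,f},{b,e,f}}
  V345: {{b,d},{b,f},{c,d},{d,e},{e,f},{b,c,d},{b,d,e},{b,d,f},{b,e,f}}
  V1234: {{b,d},{c,d},{d,e},{b,c,d},{b,d,e},{b,d,f}} {{c,e},{b,c,e}} {{e,f},{b,e,f}}
  V1235: {{b,d},{c,d},{d,e},{b,c,d},{b,d,e},{b,d,f}} {{e,f},{b,e,f}}
  V1245: {{d},{b,d},{c,d},{d,e},{d,f},{b,c,d},{b,d,e},{b,d,f}} {{e,f},{b,e,f}}
  V1345: {{b,d},{c,d},{d,e},{b,c,d},{b,d,e},{b,d,f}} {{e,f},{b,e,f}}
  V2345: {{b,d},{b,f},{c,d},{d,e},{e,f},{b,c,d},{b,d,e},{b,d,f},{b,e,f}}
  V12345: {{b,d},{c,d},{d,e},{b,c,d},{b,d,e},{b,d,f}} {{e,f},{b,e,f}}
C dims 6,13,17,10; δ0: rk 4, SNF 1^4; δ1: rk 9, SNF 1^9; δ2: rk 8, SNF 1^8
Ȟ^0: (6−4)−0=2 ⇒ Z^2
Ȟ^1: (13−9)−4=0 ⇒ 0
Ȟ^2: (17−8)−9=0 ⇒ 0

Ȟ^0 ≅ Z^2; Ȟ^1 ≅ 0; Ȟ^2 ≅ 0
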